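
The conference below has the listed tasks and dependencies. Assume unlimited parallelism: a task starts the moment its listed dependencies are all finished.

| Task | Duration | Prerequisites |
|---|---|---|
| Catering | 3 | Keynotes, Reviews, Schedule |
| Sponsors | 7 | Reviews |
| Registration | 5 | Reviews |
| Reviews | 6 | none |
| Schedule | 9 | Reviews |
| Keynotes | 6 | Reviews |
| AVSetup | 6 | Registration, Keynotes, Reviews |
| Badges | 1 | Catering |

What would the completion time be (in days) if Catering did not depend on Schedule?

With the dependency in place, Reviews→Schedule→Catering→Badges = 6+9+3+1 = 19 sets the finish at 19 days.
Without Schedule→Catering, Catering's earliest start moves from 15 to 12.
After: Reviews→Keynotes→AVSetup = 6+6+6 = 18 → 18 days.

18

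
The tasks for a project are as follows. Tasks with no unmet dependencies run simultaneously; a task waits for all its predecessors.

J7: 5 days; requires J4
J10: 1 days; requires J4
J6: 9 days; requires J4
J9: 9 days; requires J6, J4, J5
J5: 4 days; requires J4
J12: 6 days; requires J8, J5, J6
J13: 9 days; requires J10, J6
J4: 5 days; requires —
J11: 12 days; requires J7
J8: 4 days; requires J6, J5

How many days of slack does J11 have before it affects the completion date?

J4→J6→J8→J12 = 5+9+4+6 = 24 sets the makespan at 24 days.
The longest chain containing J11 totals 22 days.
Float = 24 − 22 = 2.

2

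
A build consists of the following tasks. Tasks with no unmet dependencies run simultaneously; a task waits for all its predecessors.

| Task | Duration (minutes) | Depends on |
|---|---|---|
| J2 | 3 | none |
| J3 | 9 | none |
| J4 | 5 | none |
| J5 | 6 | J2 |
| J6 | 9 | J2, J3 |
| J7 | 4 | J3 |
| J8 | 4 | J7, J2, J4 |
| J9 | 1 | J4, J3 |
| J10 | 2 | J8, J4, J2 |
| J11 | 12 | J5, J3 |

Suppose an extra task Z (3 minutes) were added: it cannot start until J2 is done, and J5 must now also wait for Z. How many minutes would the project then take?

24

Originally the project takes 21 minutes.
With Z inserted, J5 now waits for max(J2, Z).
New critical path: J2→Z→J5→J11 = 3+3+6+12 = 24 ⇒ 24 minutes.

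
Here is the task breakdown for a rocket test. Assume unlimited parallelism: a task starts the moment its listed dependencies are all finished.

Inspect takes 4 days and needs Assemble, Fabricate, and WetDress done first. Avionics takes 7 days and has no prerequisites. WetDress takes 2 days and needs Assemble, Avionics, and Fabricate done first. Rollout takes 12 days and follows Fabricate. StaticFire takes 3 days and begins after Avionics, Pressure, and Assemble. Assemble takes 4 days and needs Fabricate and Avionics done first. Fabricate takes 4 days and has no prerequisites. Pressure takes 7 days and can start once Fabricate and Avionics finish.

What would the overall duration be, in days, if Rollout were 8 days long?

17

Actual critical path: Avionics→Assemble→WetDress→Inspect = 7+4+2+4 = 17 ⇒ 17 days.
Rollout is off the critical path — its longest chain is 16 days, giving 1 of slack.
No other chain overtakes it, so the finish is 17 days.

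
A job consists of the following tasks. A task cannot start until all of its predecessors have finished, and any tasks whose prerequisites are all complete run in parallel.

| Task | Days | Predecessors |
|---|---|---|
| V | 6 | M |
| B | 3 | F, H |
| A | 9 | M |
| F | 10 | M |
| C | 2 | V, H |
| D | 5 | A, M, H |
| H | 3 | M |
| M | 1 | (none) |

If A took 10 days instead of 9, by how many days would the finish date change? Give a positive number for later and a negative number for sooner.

Baseline: M→A→D = 1+9+5 = 15 → 15 days.
Since A is critical, the +1 change carries straight to that chain (now 16 days).
That remains the longest chain; total 16 days.
Change in finish: 16 − 15 = +1 days.

1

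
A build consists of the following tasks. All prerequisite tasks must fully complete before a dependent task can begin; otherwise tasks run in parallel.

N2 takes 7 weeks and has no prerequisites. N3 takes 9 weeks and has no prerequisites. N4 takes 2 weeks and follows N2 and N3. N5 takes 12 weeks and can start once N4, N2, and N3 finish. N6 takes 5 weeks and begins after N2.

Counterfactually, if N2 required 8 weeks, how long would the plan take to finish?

As given, the longest chain is N3→N4→N5 = 9+2+12 = 23, so the finish is 23 weeks.
N2 has 2 weeks of float (longest path through it is 21).
That remains the longest chain; total 23 weeks.

23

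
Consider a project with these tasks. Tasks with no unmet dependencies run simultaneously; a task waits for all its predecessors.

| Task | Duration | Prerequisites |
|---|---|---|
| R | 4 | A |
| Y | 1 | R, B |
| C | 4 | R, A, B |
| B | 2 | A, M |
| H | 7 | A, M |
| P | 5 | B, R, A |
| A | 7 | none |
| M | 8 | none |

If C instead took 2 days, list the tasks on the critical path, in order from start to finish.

A, R, P

The binding path is A→R→P = 7+4+5 = 16; finish at 16 days.
C is off the critical path — its longest chain is 15 days, giving 1 of slack.
That remains the longest chain; total 16 days.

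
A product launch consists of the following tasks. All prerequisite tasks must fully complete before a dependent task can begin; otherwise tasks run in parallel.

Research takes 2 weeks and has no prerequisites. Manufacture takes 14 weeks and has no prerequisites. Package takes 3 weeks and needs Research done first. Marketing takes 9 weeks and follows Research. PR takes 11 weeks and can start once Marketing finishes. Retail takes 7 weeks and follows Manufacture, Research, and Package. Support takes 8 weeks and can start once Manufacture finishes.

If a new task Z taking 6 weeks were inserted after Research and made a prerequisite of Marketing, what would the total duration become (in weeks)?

Originally the job takes 22 weeks.
With Z inserted, Marketing now waits for max(Research, Z).
New critical path: Research→Z→Marketing→PR = 2+6+9+11 = 28 ⇒ 28 weeks.

28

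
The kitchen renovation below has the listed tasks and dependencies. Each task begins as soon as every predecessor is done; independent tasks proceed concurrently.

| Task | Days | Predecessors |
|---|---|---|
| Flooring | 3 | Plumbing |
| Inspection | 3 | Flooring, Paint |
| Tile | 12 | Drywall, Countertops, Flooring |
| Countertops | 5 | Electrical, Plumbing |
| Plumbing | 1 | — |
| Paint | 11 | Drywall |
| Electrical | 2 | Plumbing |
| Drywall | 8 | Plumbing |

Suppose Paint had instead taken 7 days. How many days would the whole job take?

The binding path is Plumbing→Drywall→Paint→Inspection = 1+8+11+3 = 23; finish at 23 days.
Paint is on the critical path; changing it to 7 makes that path 19 days.
New critical path: Plumbing→Drywall→Tile = 1+8+12 = 21 ⇒ 21 days.

21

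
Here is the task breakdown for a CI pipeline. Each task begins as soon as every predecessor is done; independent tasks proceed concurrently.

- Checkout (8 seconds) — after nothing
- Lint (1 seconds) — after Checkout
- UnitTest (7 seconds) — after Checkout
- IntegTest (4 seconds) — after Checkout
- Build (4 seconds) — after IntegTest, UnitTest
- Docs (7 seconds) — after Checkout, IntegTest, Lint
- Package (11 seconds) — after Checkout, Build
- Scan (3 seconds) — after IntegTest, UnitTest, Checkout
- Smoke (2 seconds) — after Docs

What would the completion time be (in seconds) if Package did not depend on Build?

21

Before: longest chain Checkout→UnitTest→Build→Package = 8+7+4+11 = 30, finish 30.
Without Build→Package, Package's earliest start moves from 19 to 8.
The longest chain is now Checkout→IntegTest→Docs→Smoke = 8+4+7+2 = 21, so the CI pipeline takes 21 seconds.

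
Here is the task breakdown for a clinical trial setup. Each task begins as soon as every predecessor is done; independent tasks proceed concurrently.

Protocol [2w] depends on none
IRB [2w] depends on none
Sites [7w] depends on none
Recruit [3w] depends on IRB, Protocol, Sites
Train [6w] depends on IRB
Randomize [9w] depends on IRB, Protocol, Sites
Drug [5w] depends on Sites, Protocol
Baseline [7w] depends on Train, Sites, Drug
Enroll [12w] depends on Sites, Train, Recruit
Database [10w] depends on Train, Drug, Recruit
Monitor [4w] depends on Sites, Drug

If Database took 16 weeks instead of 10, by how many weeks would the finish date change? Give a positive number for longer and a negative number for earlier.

6

The binding path is Sites→Drug→Database = 7+5+10 = 22; finish at 22 weeks.
Database is on the critical path; changing it to 16 makes that path 28 weeks.
The critical path is still Sites→Drug→Database; finish is now 28 weeks.
Change in finish: 28 − 22 = +6 weeks.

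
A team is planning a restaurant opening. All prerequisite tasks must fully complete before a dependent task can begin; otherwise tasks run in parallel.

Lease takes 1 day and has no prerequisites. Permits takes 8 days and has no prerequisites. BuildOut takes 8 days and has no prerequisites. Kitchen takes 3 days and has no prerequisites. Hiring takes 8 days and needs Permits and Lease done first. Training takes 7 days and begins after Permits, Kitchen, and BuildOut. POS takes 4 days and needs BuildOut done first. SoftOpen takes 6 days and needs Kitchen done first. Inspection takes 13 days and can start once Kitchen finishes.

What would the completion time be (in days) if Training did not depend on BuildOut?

Before: longest chain Permits→Hiring = 8+8 = 16, finish 16.
Dropping BuildOut→Training doesn't change Training's earliest start (8); another predecessor still binds.
After: Permits→Hiring = 8+8 = 16 → 16 days.

16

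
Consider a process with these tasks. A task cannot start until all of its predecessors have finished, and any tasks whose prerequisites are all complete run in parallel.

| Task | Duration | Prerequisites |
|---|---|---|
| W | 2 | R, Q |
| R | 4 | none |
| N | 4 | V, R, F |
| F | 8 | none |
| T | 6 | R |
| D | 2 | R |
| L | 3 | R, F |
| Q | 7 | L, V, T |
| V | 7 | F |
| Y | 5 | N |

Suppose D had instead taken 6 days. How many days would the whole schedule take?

Baseline: F→V→N→Y = 8+7+4+5 = 24 → 24 days.
D is off the critical path — its longest chain is 6 days, giving 18 of slack.
No other chain overtakes it, so the finish is 24 days.

24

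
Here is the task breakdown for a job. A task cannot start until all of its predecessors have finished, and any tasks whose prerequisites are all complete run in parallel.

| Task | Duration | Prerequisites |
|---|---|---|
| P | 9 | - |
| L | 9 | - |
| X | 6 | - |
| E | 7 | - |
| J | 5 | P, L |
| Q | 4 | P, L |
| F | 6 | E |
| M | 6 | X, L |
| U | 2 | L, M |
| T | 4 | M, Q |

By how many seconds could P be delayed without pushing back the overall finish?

Critical path: L→M→T = 9+6+4 = 19, so the finish is 19 seconds.
P finishes as early as 9 and must finish by 11.
So P can slip 11 − 9 = 2 seconds.

2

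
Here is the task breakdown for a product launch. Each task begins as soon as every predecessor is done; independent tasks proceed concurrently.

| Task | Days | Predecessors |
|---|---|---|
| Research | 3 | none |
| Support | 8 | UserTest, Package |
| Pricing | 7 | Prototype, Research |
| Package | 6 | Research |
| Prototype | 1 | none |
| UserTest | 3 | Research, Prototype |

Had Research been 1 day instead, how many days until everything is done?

Critical path before the change: Research→Package→Support = 3+6+8 = 17 giving 17 days.
Since Research is critical, the -2 change carries straight to that chain (now 15 days).
That remains the longest chain; total 15 days.

15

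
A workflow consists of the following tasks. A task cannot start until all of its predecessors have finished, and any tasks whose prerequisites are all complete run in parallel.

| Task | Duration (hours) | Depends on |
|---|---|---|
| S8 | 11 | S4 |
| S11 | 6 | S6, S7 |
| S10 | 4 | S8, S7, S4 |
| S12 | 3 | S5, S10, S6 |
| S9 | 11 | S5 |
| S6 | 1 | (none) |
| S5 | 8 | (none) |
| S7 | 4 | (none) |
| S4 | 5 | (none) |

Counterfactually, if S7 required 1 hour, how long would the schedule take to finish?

23

Critical path before the change: S4→S8→S10→S12 = 5+11+4+3 = 23 giving 23 hours.
S7 has 12 hours of float (longest path through it is 11).
That remains the longest chain; total 23 hours.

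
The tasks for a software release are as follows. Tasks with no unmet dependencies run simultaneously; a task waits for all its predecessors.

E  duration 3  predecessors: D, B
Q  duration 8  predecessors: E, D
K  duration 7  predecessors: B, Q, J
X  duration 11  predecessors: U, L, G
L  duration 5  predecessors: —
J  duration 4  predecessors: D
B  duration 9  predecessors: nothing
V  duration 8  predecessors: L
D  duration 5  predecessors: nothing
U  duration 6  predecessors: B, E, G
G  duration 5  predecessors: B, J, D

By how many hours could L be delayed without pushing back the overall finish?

B→G→U→X = 9+5+6+11 = 31 sets the makespan at 31 hours.
L finishes as early as 5 and must finish by 20.
So L can slip 20 − 5 = 15 hours.

15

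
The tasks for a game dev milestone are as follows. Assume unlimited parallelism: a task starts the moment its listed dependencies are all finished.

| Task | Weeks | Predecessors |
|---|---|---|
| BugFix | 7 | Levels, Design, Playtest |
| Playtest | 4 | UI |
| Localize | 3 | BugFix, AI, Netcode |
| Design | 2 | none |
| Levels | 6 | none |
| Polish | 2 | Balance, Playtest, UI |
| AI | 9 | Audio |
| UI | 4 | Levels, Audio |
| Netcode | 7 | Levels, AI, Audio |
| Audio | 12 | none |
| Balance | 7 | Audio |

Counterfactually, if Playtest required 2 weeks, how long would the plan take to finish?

Actual critical path: Audio→AI→Netcode→Localize = 12+9+7+3 = 31 ⇒ 31 weeks.
Playtest has 1 week of float (longest path through it is 30).
No other chain overtakes it, so the finish is 31 weeks.

31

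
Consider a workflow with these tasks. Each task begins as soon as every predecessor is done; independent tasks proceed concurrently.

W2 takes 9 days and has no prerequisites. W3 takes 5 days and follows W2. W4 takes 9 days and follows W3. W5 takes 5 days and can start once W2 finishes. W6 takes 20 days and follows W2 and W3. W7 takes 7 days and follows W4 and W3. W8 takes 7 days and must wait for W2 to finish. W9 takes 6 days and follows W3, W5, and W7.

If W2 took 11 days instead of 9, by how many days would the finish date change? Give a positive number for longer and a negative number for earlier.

2

As given, the longest chain is W2→W3→W4→W7→W9 = 9+5+9+7+6 = 36, so the finish is 36 days.
W2 lies on that path, so at 11 days the path becomes 38 days.
The critical path is still W2→W3→W4→W7→W9; finish is now 38 days.
Change in finish: 38 − 36 = +2 days.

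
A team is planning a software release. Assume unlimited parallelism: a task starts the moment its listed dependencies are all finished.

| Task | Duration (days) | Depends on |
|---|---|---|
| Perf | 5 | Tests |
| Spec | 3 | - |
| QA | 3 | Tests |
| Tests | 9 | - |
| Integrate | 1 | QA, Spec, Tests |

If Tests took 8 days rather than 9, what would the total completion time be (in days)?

13

Critical path before the change: Tests→Perf = 9+5 = 14 giving 14 days.
Tests lies on that path, so at 8 days the path becomes 13 days.
No other chain overtakes it, so the finish is 13 days.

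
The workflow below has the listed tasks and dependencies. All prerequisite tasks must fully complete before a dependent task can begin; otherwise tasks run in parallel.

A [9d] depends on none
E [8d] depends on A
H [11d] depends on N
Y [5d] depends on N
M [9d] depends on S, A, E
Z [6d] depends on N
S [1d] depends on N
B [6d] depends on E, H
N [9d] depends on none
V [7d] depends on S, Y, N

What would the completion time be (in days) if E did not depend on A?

26

With the dependency in place, A→E→M = 9+8+9 = 26 sets the finish at 26 days.
Without A→E, E's earliest start moves from 9 to 0.
The longest chain is now N→H→B = 9+11+6 = 26, so the project takes 26 days.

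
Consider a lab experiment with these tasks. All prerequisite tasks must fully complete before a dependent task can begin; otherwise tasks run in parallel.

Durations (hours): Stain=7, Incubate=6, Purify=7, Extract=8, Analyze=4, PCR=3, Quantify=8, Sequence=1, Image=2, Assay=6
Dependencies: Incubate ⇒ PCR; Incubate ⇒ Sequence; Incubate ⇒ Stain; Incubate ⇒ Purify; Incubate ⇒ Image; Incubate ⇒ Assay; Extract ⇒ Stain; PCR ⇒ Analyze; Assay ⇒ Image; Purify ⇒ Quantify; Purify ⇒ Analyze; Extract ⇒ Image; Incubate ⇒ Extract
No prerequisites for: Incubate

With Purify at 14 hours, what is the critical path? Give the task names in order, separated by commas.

Incubate, Purify, Quantify

The binding path is Incubate→Purify→Quantify = 6+7+8 = 21; finish at 21 hours.
Purify is on the critical path; changing it to 14 makes that path 28 hours.
The critical path is still Incubate→Purify→Quantify; finish is now 28 hours.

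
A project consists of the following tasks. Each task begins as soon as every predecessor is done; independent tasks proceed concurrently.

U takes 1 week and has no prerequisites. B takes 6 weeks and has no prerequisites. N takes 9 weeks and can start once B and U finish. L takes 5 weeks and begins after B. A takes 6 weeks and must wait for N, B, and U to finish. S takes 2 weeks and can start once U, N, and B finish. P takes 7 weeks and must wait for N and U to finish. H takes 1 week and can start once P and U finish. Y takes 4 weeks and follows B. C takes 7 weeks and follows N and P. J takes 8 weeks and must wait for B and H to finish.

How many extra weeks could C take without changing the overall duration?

2

The longest chain is B→N→P→H→J = 6+9+7+1+8 = 31; overall finish 31 weeks.
The longest chain containing C totals 29 weeks.
Float = 31 − 29 = 2.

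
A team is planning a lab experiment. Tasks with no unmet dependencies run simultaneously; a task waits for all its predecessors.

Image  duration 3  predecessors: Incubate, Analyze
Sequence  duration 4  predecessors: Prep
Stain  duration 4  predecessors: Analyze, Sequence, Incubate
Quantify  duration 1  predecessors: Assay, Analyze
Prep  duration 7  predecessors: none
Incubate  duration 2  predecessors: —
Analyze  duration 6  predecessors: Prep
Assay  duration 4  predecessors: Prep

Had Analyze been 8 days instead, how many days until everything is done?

19

Actual critical path: Prep→Analyze→Stain = 7+6+4 = 17 ⇒ 17 days.
Analyze is on the critical path; changing it to 8 makes that path 19 days.
No other chain overtakes it, so the finish is 19 days.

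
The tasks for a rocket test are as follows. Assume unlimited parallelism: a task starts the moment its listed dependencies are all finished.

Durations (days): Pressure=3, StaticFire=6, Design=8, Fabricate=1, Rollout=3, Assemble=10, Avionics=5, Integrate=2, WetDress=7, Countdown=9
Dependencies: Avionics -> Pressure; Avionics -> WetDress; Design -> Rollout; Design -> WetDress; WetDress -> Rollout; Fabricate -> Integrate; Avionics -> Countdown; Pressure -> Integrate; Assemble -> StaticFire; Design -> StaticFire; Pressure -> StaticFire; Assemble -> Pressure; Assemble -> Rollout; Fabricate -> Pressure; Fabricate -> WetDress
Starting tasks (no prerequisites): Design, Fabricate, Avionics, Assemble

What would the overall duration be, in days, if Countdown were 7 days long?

Critical path before the change: Assemble→Pressure→StaticFire = 10+3+6 = 19 giving 19 days.
Countdown is off the critical path — its longest chain is 14 days, giving 5 of slack.
The critical path is still Assemble→Pressure→StaticFire; finish is now 19 days.

19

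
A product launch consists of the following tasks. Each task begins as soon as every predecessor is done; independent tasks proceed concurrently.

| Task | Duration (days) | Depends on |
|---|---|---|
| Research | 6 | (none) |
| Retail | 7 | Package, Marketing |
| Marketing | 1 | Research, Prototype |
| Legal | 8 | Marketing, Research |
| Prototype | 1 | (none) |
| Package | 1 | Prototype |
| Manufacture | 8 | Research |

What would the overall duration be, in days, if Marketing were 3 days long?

Critical path before the change: Research→Marketing→Legal = 6+1+8 = 15 giving 15 days.
Since Marketing is critical, the +2 change carries straight to that chain (now 17 days).
The critical path is still Research→Marketing→Legal; finish is now 17 days.

17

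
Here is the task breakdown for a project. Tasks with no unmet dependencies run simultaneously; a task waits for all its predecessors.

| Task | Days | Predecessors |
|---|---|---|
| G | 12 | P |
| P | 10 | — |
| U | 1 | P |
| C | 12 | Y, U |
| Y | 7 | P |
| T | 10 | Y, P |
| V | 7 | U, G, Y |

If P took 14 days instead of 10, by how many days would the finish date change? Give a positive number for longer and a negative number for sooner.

Baseline: P→Y→C = 10+7+12 = 29 → 29 days.
P is on the critical path; changing it to 14 makes that path 33 days.
No other chain overtakes it, so the finish is 33 days.
Change in finish: 33 − 29 = +4 days.

4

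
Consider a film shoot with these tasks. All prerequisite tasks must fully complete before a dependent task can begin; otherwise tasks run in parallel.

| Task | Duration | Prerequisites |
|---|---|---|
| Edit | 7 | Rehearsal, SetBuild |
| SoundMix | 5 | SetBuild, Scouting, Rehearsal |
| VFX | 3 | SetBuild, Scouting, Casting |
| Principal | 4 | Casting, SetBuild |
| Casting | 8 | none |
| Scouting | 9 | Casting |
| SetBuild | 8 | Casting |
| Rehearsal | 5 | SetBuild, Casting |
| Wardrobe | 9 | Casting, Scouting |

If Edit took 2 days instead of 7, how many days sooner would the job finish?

As given, the longest chain is Casting→SetBuild→Rehearsal→Edit = 8+8+5+7 = 28, so the finish is 28 days.
Since Edit is critical, the -5 change carries straight to that chain (now 23 days).
The binding chain switches to Casting→Scouting→Wardrobe = 8+9+9 = 26; finish 26 days.
Change in finish: 26 − 28 = -2 days.

2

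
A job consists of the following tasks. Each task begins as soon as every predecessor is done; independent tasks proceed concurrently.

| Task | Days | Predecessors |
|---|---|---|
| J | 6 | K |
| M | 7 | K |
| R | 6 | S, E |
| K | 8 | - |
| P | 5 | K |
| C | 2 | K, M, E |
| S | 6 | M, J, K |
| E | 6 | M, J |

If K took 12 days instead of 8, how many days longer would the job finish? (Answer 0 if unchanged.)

The binding path is K→M→E→R = 8+7+6+6 = 27; finish at 27 days.
Since K is critical, the +4 change carries straight to that chain (now 31 days).
No other chain overtakes it, so the finish is 31 days.
Change in finish: 31 − 27 = +4 days.

4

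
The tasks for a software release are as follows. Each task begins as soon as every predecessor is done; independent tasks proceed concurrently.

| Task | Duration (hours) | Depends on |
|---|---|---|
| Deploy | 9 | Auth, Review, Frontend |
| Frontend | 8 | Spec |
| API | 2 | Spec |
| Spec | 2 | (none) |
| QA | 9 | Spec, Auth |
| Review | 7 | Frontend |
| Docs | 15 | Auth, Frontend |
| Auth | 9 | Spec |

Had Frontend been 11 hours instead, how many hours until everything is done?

29

Baseline: Spec→Frontend→Review→Deploy = 2+8+7+9 = 26 → 26 hours.
Frontend is on the critical path; changing it to 11 makes that path 29 hours.
That remains the longest chain; total 29 hours.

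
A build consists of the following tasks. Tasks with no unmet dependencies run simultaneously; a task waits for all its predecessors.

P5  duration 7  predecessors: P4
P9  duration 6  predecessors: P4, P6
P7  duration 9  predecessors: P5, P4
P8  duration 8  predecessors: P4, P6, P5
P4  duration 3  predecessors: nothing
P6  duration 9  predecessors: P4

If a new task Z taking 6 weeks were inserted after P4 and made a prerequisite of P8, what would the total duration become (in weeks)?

20

Originally the project takes 20 weeks.
With Z inserted, P8 now waits for max(P4, P6, P5, Z).
New critical path: P4→P6→P8 = 3+9+8 = 20 ⇒ 20 weeks.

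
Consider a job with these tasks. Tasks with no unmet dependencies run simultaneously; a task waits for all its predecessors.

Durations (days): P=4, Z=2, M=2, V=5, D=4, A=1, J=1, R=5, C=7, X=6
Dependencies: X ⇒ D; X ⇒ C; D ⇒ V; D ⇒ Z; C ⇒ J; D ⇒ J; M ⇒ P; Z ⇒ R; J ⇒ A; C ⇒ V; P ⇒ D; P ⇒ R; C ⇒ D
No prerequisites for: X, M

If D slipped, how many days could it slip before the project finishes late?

The longest chain is X→C→D→Z→R = 6+7+4+2+5 = 24; overall finish 24 days.
D finishes as early as 17 and must finish by 17.
Float = 24 − 24 = 0.

0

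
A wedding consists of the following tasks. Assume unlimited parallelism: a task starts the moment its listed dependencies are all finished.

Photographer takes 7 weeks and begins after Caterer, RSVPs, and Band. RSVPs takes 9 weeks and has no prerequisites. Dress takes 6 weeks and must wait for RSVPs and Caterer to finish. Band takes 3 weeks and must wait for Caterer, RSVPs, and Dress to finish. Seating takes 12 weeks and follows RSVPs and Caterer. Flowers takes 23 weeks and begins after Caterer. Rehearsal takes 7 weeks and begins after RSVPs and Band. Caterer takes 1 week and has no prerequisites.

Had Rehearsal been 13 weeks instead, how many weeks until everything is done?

Critical path before the change: RSVPs→Dress→Band→Rehearsal = 9+6+3+7 = 25 giving 25 weeks.
Rehearsal lies on that path, so at 13 weeks the path becomes 31 weeks.
No other chain overtakes it, so the finish is 31 weeks.

31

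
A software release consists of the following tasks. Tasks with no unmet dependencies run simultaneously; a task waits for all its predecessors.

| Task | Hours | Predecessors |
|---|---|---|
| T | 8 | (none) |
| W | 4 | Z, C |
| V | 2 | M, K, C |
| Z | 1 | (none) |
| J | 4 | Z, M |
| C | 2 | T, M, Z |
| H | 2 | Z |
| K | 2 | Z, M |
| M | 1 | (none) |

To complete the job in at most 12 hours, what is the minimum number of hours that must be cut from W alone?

2

Current finish: 14 hours; target: 12.
W is on every critical path, so each hour cut from W cuts the finish by one (this holds down to a finish of 12).
Need 14 − 12 = 2 hours off W → W becomes 2 hours, finish becomes 12.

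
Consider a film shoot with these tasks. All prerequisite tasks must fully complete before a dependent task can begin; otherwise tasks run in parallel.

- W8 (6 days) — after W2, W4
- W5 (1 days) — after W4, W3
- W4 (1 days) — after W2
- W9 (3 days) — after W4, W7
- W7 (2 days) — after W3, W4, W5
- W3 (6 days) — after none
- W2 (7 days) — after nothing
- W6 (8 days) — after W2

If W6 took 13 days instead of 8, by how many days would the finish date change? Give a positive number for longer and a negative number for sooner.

As given, the longest chain is W2→W6 = 7+8 = 15, so the finish is 15 days.
Since W6 is critical, the +5 change carries straight to that chain (now 20 days).
That remains the longest chain; total 20 days.
Change in finish: 20 − 15 = +5 days.

5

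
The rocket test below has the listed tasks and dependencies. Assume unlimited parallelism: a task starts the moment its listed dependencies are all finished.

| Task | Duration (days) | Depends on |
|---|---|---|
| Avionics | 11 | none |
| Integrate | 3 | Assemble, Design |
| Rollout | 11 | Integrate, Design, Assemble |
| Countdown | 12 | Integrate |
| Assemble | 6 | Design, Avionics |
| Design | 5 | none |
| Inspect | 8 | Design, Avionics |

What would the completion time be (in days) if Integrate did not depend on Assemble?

Original critical path: Avionics→Assemble→Integrate→Countdown = 11+6+3+12 = 32 ⇒ 32 days.
Without Assemble→Integrate, Integrate's earliest start moves from 17 to 5.
New critical path: Avionics→Assemble→Rollout = 11+6+11 = 28 ⇒ 28 days.

28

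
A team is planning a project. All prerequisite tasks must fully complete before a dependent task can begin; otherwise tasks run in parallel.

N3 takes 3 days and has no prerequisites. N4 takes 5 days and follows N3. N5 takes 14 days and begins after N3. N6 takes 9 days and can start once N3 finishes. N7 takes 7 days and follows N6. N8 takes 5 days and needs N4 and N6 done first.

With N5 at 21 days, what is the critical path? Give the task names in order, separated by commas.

N3, N5

The binding path is N3→N6→N7 = 3+9+7 = 19; finish at 19 days.
The longest path through N5 is only 17 days, so N5 has float 2.
Now N3→N5 = 3+21 = 24 is longest, so the finish becomes 24 days.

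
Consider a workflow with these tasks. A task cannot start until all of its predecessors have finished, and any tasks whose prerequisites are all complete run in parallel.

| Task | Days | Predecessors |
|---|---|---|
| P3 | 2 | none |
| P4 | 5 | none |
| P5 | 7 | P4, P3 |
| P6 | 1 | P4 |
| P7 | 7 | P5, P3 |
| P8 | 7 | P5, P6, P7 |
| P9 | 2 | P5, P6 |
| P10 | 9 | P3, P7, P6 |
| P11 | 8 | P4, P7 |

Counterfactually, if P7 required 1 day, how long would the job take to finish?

22

As given, the longest chain is P4→P5→P7→P10 = 5+7+7+9 = 28, so the finish is 28 days.
Since P7 is critical, the -6 change carries straight to that chain (now 22 days).
The critical path is still P4→P5→P7→P10; finish is now 22 days.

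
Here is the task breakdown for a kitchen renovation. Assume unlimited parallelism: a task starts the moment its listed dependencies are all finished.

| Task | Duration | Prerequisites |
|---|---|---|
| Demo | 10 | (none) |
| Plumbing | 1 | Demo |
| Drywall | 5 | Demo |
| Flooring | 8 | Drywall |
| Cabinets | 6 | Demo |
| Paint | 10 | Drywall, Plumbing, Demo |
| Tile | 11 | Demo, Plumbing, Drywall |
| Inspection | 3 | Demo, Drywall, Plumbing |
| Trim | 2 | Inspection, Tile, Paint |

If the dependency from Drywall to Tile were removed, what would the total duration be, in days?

27

Original critical path: Demo→Drywall→Tile→Trim = 10+5+11+2 = 28 ⇒ 28 days.
Without Drywall→Tile, Tile's earliest start moves from 15 to 11.
After: Demo→Drywall→Paint→Trim = 10+5+10+2 = 27 → 27 days.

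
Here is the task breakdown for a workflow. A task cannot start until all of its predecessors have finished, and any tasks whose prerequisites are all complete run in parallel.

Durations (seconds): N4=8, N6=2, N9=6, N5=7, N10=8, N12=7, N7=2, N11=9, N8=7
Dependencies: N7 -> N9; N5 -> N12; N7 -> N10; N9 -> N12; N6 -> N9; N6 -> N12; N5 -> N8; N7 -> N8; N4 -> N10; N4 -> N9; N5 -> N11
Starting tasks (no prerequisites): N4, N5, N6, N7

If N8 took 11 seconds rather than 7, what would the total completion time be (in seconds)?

Baseline: N4→N9→N12 = 8+6+7 = 21 → 21 seconds.
N8 has 7 seconds of float (longest path through it is 14).
The critical path is still N4→N9→N12; finish is now 21 seconds.

21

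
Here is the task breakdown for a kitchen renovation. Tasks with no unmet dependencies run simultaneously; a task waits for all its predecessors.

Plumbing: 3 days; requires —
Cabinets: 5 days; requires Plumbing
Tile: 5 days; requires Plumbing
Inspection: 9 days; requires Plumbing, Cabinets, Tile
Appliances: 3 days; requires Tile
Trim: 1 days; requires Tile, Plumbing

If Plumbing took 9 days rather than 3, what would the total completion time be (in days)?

Critical path before the change: Plumbing→Cabinets→Inspection = 3+5+9 = 17 giving 17 days.
Plumbing is on the critical path; changing it to 9 makes that path 23 days.
The critical path is still Plumbing→Cabinets→Inspection; finish is now 23 days.

23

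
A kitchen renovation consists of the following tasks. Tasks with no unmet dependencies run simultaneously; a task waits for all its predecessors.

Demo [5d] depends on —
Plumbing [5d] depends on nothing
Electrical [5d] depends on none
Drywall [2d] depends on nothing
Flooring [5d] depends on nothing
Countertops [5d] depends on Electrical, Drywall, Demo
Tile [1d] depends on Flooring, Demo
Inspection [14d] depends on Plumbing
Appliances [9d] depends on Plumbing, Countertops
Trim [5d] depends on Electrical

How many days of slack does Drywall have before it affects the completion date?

Critical path: Demo→Countertops→Appliances = 5+5+9 = 19, so the finish is 19 days.
Drywall finishes as early as 2 and must finish by 5.
Float = 19 − 16 = 3.

3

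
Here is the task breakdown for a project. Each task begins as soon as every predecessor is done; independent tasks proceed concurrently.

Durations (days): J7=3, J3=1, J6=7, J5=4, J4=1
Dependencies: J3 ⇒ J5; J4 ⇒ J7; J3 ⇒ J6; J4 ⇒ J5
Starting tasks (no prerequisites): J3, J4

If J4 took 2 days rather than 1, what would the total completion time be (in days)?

8

The binding path is J3→J6 = 1+7 = 8; finish at 8 days.
The longest path through J4 is only 5 days, so J4 has float 3.
That remains the longest chain; total 8 days.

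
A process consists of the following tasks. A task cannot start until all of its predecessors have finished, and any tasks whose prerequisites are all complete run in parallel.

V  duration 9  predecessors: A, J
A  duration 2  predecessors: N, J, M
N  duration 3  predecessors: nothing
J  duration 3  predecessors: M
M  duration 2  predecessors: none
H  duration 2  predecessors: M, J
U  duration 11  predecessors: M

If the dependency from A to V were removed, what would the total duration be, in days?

Original critical path: M→J→A→V = 2+3+2+9 = 16 ⇒ 16 days.
Without A→V, V's earliest start moves from 7 to 5.
After: M→J→V = 2+3+9 = 14 → 14 days.

14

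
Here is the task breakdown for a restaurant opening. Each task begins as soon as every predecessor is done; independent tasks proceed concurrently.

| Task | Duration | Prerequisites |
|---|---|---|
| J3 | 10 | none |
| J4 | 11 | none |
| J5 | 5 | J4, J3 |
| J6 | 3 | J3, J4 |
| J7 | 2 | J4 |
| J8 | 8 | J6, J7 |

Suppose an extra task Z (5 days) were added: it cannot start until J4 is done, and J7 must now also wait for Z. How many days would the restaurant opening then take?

Originally the restaurant opening takes 22 days.
With Z inserted, J7 now waits for max(J4, Z).
New critical path: J4→Z→J7→J8 = 11+5+2+8 = 26 ⇒ 26 days.

26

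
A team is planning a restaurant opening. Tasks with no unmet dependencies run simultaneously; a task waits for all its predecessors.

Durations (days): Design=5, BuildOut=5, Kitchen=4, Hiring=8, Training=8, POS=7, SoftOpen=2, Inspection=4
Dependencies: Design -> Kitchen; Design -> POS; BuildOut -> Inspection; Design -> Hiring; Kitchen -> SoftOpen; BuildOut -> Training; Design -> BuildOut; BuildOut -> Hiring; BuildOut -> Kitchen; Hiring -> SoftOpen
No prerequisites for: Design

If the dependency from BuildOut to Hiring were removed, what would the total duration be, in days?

With the dependency in place, Design→BuildOut→Hiring→SoftOpen = 5+5+8+2 = 20 sets the finish at 20 days.
Without BuildOut→Hiring, Hiring's earliest start moves from 10 to 5.
After: Design→BuildOut→Training = 5+5+8 = 18 → 18 days.

18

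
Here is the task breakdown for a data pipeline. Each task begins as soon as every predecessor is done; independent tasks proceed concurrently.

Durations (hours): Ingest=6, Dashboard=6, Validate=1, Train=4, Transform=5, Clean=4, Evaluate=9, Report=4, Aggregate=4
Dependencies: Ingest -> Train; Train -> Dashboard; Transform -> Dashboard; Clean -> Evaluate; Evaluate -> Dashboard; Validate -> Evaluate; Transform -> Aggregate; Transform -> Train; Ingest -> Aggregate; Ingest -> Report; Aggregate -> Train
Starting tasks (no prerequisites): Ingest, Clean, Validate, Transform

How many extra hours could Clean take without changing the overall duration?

The longest chain is Ingest→Aggregate→Train→Dashboard = 6+4+4+6 = 20; overall finish 20 hours.
Longest path through Clean: 19 hours (earliest finish 4, latest finish 5).
Float = 20 − 19 = 1.

1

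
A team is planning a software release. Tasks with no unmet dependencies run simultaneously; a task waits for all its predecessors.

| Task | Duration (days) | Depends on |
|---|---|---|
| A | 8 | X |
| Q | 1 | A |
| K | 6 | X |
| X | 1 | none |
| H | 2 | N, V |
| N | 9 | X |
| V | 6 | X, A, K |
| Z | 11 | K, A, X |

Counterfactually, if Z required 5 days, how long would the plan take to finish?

17

Actual critical path: X→A→Z = 1+8+11 = 20 ⇒ 20 days.
Z is on the critical path; changing it to 5 makes that path 14 days.
The binding chain switches to X→A→V→H = 1+8+6+2 = 17; finish 17 days.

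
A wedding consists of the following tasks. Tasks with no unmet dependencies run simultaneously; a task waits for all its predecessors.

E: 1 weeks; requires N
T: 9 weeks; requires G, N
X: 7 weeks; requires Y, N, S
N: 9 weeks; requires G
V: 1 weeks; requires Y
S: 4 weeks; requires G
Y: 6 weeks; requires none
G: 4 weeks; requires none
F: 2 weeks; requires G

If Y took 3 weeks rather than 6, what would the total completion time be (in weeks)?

The binding path is G→N→T = 4+9+9 = 22; finish at 22 weeks.
The longest path through Y is only 13 weeks, so Y has float 9.
No other chain overtakes it, so the finish is 22 weeks.

22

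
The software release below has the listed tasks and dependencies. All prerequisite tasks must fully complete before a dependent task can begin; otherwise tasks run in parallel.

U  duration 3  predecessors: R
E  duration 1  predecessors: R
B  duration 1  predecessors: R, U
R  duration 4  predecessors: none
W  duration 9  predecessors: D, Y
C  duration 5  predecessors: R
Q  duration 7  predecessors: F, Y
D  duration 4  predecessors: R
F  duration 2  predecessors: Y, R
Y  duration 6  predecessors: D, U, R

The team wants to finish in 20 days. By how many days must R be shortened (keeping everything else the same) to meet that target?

3

Current finish: 23 days; target: 20.
R is on every critical path, so each day cut from R cuts the finish by one (this holds down to a finish of 20).
Need 23 − 20 = 3 days off R → R becomes 1 day, finish becomes 20.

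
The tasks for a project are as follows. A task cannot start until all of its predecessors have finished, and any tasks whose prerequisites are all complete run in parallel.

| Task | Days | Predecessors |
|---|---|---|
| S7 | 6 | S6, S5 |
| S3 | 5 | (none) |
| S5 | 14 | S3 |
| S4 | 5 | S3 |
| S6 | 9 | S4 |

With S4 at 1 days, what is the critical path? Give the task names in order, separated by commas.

S3, S5, S7

Critical path before the change: S3→S4→S6→S7 = 5+5+9+6 = 25 giving 25 days.
S4 is on the critical path; changing it to 1 makes that path 21 days.
The binding chain switches to S3→S5→S7 = 5+14+6 = 25; finish 25 days.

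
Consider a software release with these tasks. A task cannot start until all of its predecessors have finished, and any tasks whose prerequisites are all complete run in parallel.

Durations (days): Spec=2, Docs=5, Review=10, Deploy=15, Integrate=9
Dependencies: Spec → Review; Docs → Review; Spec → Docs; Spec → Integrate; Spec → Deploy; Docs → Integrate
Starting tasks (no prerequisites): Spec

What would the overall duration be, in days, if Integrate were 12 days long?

19

The binding path is Spec→Docs→Review = 2+5+10 = 17; finish at 17 days.
The longest path through Integrate is only 16 days, so Integrate has float 1.
The binding chain switches to Spec→Docs→Integrate = 2+5+12 = 19; finish 19 days.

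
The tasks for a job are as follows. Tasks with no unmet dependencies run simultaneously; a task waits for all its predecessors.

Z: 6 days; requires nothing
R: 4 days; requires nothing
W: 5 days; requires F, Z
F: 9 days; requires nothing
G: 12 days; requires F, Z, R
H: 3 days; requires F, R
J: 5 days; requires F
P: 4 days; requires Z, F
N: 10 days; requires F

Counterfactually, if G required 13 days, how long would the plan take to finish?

22

The binding path is F→G = 9+12 = 21; finish at 21 days.
G is on the critical path; changing it to 13 makes that path 22 days.
The critical path is still F→G; finish is now 22 days.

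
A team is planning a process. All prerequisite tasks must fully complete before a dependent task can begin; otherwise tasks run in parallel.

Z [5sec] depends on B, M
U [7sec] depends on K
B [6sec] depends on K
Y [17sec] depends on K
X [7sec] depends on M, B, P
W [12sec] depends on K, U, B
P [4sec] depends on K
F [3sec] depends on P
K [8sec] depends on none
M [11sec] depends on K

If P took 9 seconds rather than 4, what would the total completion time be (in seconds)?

27

Actual critical path: K→U→W = 8+7+12 = 27 ⇒ 27 seconds.
P has 8 seconds of float (longest path through it is 19).
That remains the longest chain; total 27 seconds.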